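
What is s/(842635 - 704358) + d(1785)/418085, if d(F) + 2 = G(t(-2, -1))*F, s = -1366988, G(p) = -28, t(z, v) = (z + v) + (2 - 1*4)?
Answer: -578428538994/57811539545 ≈ -10.005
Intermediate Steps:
t(z, v) = -2 + v + z (t(z, v) = (v + z) + (2 - 4) = (v + z) - 2 = -2 + v + z)
d(F) = -2 - 28*F
s/(842635 - 704358) + d(1785)/418085 = -1366988/(842635 - 704358) + (-2 - 28*1785)/418085 = -1366988/138277 + (-2 - 49980)*(1/418085) = -1366988*1/138277 - 49982*1/418085 = -1366988/138277 - 49982/418085 = -578428538994/57811539545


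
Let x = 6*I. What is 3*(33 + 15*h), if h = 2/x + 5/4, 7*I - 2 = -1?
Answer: 1041/4 ≈ 260.25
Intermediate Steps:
I = 1/7 (I = 2/7 + (1/7)*(-1) = 2/7 - 1/7 = 1/7 ≈ 0.14286)
x = 6/7 (x = 6*(1/7) = 6/7 ≈ 0.85714)
h = 43/12 (h = 2/(6/7) + 5/4 = 2*(7/6) + 5*(1/4) = 7/3 + 5/4 = 43/12 ≈ 3.5833)
3*(33 + 15*h) = 3*(33 + 15*(43/12)) = 3*(33 + 215/4) = 3*(347/4) = 1041/4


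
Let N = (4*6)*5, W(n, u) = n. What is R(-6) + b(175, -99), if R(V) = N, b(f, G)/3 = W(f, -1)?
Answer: 645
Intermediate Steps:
b(f, G) = 3*f
N = 120 (N = 24*5 = 120)
R(V) = 120
R(-6) + b(175, -99) = 120 + 3*175 = 120 + 525 = 645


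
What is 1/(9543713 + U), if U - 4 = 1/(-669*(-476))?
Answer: 318444/3039139416349 ≈ 1.0478e-7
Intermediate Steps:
U = 1273777/318444 (U = 4 + 1/(-669*(-476)) = 4 + 1/318444 = 1273777/318444 ≈ 4.0000)
1/(9543713 + U) = 1/(9543713 + 1273777/318444) = 1/(3039139416349/318444) = 318444/3039139416349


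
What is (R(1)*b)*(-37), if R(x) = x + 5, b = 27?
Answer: -5994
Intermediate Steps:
R(x) = 5 + x
(R(1)*b)*(-37) = ((5 + 1)*27)*(-37) = (6*27)*(-37) = 162*(-37) = -5994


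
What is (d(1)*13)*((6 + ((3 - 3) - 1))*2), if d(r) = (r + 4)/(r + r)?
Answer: 325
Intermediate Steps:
d(r) = (4 + r)/(2*r) (d(r) = (4 + r)/((2*r)) = (4 + r)*(1/(2*r)) = (4 + r)/(2*r))
(d(1)*13)*((6 + ((3 - 3) - 1))*2) = (((½)*(4 + 1)/1)*13)*((6 + ((3 - 3) - 1))*2) = (((½)*1*5)*13)*((6 + (0 - 1))*2) = ((5/2)*13)*((6 - 1)*2) = 65*(5*2)/2 = (65/2)*10 = 325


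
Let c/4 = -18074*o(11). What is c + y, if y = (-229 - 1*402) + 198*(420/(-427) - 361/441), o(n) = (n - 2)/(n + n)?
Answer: -1004896399/32879 ≈ -30563.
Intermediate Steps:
o(n) = (-2 + n)/(2*n) (o(n) = (-2 + n)/((2*n)) = (-2 + n)*(1/(2*n)) = (-2 + n)/(2*n))
y = -2952641/2989 (y = (-229 - 402) + 198*(420*(-1/427) - 361*1/441) = -631 + 198*(-60/61 - 361/441) = -631 + 198*(-48481/26901) = -631 - 1066582/2989 = -2952641/2989 ≈ -987.84)
c = -325332/11 (c = 4*(-9037*(-2 + 11)/11) = 4*(-9037*9/11) = 4*(-18074*9/22) = 4*(-81333/11) = -325332/11 ≈ -29576.)
c + y = -325332/11 - 2952641/2989 = -1004896399/32879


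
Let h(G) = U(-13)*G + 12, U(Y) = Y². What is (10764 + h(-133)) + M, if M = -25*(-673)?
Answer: 5124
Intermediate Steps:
M = 16825
h(G) = 12 + 169*G (h(G) = (-13)²*G + 12 = 169*G + 12 = 12 + 169*G)
(10764 + h(-133)) + M = (10764 + (12 + 169*(-133))) + 16825 = (10764 + (12 - 22477)) + 16825 = (10764 - 22465) + 16825 = -11701 + 16825 = 5124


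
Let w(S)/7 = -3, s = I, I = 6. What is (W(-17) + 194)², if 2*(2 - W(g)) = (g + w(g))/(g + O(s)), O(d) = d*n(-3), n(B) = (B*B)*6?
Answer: 3622956481/94249 ≈ 38440.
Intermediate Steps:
n(B) = 6*B² (n(B) = B²*6 = 6*B²)
s = 6
w(S) = -21 (w(S) = 7*(-3) = -21)
O(d) = 54*d (O(d) = d*(6*(-3)²) = d*(6*9) = d*54 = 54*d)
W(g) = 2 - (-21 + g)/(2*(324 + g)) (W(g) = 2 - (g - 21)/(2*(g + 54*6)) = 2 - (-21 + g)/(2*(g + 324)) = 2 - (-21 + g)/(2*(324 + g)))
(W(-17) + 194)² = (3*(439 - 17)/(2*(324 - 17)) + 194)² = ((3/2)*422/307 + 194)² = ((3/2)*(1/307)*422 + 194)² = (633/307 + 194)² = (60191/307)² = 3622956481/94249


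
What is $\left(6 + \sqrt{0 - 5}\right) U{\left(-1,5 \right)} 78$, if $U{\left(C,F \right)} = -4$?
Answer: $-1872 - 312 i \sqrt{5} \approx -1872.0 - 697.65 i$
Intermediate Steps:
$\left(6 + \sqrt{0 - 5}\right) U{\left(-1,5 \right)} 78 = \left(6 + \sqrt{0 - 5}\right) \left(-4\right) 78 = \left(6 + \sqrt{-5}\right) \left(-4\right) 78 = \left(6 + i \sqrt{5}\right) \left(-4\right) 78 = \left(-24 - 4 i \sqrt{5}\right) 78 = -1872 - 312 i \sqrt{5}$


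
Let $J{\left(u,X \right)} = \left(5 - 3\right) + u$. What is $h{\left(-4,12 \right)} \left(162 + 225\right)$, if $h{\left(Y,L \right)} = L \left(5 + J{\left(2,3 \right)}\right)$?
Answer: $41796$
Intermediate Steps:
$J{\left(u,X \right)} = 2 + u$
$h{\left(Y,L \right)} = 9 L$ ($h{\left(Y,L \right)} = L \left(5 + \left(2 + 2\right)\right) = L \left(5 + 4\right) = L 9 = 9 L$)
$h{\left(-4,12 \right)} \left(162 + 225\right) = 9 \cdot 12 \left(162 + 225\right) = 108 \cdot 387 = 41796$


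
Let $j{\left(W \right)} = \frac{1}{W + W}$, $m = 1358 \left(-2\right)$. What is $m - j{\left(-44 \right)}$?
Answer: $- \frac{239007}{88} \approx -2716.0$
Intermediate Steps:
$m = -2716$
$j{\left(W \right)} = \frac{1}{2 W}$
$m - j{\left(-44 \right)} = -2716 - \frac{1}{2 \left(-44\right)} = -2716 - \frac{1}{2} \left(- \frac{1}{44}\right) = -2716 - - \frac{1}{88} = -2716 + \frac{1}{88} = - \frac{239007}{88}$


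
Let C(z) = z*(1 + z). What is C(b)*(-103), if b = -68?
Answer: -469268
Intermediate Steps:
C(b)*(-103) = -68*(1 - 68)*(-103) = -68*(-67)*(-103) = 4556*(-103) = -469268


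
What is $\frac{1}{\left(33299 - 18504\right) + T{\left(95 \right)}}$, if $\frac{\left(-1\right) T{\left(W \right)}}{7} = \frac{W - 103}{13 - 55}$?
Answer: $\frac{3}{44381} \approx 6.7596 \cdot 10^{-5}$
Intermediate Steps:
$T{\left(W \right)} = - \frac{103}{6} + \frac{W}{6}$ ($T{\left(W \right)} = - 7 \frac{W - 103}{13 - 55} = - 7 \frac{-103 + W}{-42} = - 7 \left(-103 + W\right) \left(- \frac{1}{42}\right) = - 7 \left(\frac{103}{42} - \frac{W}{42}\right) = - \frac{103}{6} + \frac{W}{6}$)
$\frac{1}{\left(33299 - 18504\right) + T{\left(95 \right)}} = \frac{1}{\left(33299 - 18504\right) + \left(- \frac{103}{6} + \frac{1}{6} \cdot 95\right)} = \frac{1}{14795 + \left(- \frac{103}{6} + \frac{95}{6}\right)} = \frac{1}{14795 - \frac{4}{3}} = \frac{1}{\frac{44381}{3}} = \frac{3}{44381}$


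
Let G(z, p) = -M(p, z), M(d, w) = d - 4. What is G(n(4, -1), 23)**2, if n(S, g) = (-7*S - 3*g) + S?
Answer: 361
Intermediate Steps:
M(d, w) = -4 + d
n(S, g) = -6*S - 3*g
G(z, p) = 4 - p (G(z, p) = -(-4 + p) = 4 - p)
G(n(4, -1), 23)**2 = (4 - 1*23)**2 = (4 - 23)**2 = (-19)**2 = 361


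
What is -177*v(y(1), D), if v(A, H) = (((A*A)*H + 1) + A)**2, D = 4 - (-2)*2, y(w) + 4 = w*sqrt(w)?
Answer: -867300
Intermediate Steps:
y(w) = -4 + w**(3/2) (y(w) = -4 + w*sqrt(w) = -4 + w**(3/2))
D = 8 (D = 4 - 1*(-4) = 4 + 4 = 8)
v(A, H) = (1 + A + H*A**2)**2 (v(A, H) = ((A**2*H + 1) + A)**2 = ((H*A**2 + 1) + A)**2 = ((1 + H*A**2) + A)**2 = (1 + A + H*A**2)**2)
-177*v(y(1), D) = -177*(1 + (-4 + 1**(3/2)) + 8*(-4 + 1**(3/2))**2)**2 = -177*(1 + (-4 + 1) + 8*(-4 + 1)**2)**2 = -177*(1 - 3 + 8*(-3)**2)**2 = -177*(1 - 3 + 8*9)**2 = -177*(1 - 3 + 72)**2 = -177*70**2 = -177*4900 = -867300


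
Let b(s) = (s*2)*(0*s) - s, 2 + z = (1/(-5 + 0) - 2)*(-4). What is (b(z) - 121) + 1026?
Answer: 4491/5 ≈ 898.20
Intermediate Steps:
z = 34/5 (z = -2 + (1/(-5 + 0) - 2)*(-4) = -2 + (1/(-5) - 2)*(-4) = -2 + (-⅕ - 2)*(-4) = -2 - 11/5*(-4) = -2 + 44/5 = 34/5 ≈ 6.8000)
b(s) = -s (b(s) = (2*s)*0 - s = 0 - s = -s)
(b(z) - 121) + 1026 = (-1*34/5 - 121) + 1026 = (-34/5 - 121) + 1026 = -639/5 + 1026 = 4491/5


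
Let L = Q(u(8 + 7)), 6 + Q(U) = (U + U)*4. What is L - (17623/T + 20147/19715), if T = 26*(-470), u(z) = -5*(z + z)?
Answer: -58089004539/48183460 ≈ -1205.6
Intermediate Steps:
u(z) = -10*z
Q(U) = -6 + 8*U (Q(U) = -6 + (U + U)*4 = -6 + (2*U)*4 = -6 + 8*U)
L = -1206 (L = -6 + 8*(-10*(8 + 7)) = -6 + 8*(-10*15) = -6 + 8*(-150) = -6 - 1200 = -1206)
T = -12220
L - (17623/T + 20147/19715) = -1206 - (17623/(-12220) + 20147/19715) = -1206 - (17623*(-1/12220) + 20147*(1/19715)) = -1206 - (-17623/12220 + 20147/19715) = -1206 - 1*(-20248221/48183460) = -1206 + 20248221/48183460 = -58089004539/48183460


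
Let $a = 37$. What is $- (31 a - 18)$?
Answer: $-1129$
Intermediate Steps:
$- (31 a - 18) = - (31 \cdot 37 - 18) = - (1147 - 18) = \left(-1\right) 1129 = -1129$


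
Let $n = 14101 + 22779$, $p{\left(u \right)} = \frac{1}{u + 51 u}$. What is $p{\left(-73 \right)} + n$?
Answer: $\frac{139996479}{3796} \approx 36880.0$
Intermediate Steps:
$p{\left(u \right)} = \frac{1}{52 u}$
$n = 36880$
$p{\left(-73 \right)} + n = \frac{1}{52 \left(-73\right)} + 36880 = \frac{1}{52} \left(- \frac{1}{73}\right) + 36880 = - \frac{1}{3796} + 36880 = \frac{139996479}{3796}$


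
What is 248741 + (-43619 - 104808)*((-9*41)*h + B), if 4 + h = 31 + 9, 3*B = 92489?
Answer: -7812005776/3 ≈ -2.6040e+9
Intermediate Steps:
B = 92489/3 (B = (1/3)*92489 = 92489/3 ≈ 30830.)
h = 36 (h = -4 + (31 + 9) = -4 + 40 = 36)
248741 + (-43619 - 104808)*((-9*41)*h + B) = 248741 + (-43619 - 104808)*(-9*41*36 + 92489/3) = 248741 - 148427*(-369*36 + 92489/3) = 248741 - 148427*(-13284 + 92489/3) = 248741 - 148427*52637/3 = 248741 - 7812751999/3 = -7812005776/3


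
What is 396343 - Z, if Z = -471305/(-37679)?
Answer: 14933336592/37679 ≈ 3.9633e+5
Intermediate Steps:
Z = 471305/37679 (Z = -471305*(-1/37679) = 471305/37679 ≈ 12.508)
396343 - Z = 396343 - 1*471305/37679 = 396343 - 471305/37679 = 14933336592/37679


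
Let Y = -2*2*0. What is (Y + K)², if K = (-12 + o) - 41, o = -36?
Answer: 7921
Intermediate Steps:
Y = 0 (Y = -4*0 = 0)
K = -89 (K = (-12 - 36) - 41 = -48 - 41 = -89)
(Y + K)² = (0 - 89)² = (-89)² = 7921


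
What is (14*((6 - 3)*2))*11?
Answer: 924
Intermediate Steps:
(14*((6 - 3)*2))*11 = (14*(3*2))*11 = (14*6)*11 = 84*11 = 924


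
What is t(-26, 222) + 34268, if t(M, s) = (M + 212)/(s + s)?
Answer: 2535863/74 ≈ 34268.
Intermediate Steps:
t(M, s) = (212 + M)/(2*s) (t(M, s) = (212 + M)/((2*s)) = (212 + M)*(1/(2*s)) = (212 + M)/(2*s))
t(-26, 222) + 34268 = (½)*(212 - 26)/222 + 34268 = (½)*(1/222)*186 + 34268 = 31/74 + 34268 = 2535863/74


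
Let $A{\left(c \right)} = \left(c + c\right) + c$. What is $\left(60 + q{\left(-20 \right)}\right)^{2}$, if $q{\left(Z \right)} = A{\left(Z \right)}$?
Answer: $0$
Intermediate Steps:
$A{\left(c \right)} = 3 c$ ($A{\left(c \right)} = 2 c + c = 3 c$)
$q{\left(Z \right)} = 3 Z$
$\left(60 + q{\left(-20 \right)}\right)^{2} = \left(60 + 3 \left(-20\right)\right)^{2} = \left(60 - 60\right)^{2} = 0^{2} = 0$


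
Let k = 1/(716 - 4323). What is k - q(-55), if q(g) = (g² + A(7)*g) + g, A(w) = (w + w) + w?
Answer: -6546706/3607 ≈ -1815.0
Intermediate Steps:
A(w) = 3*w (A(w) = 2*w + w = 3*w)
q(g) = g² + 22*g (q(g) = (g² + (3*7)*g) + g = (g² + 21*g) + g = g² + 22*g)
k = -1/3607 (k = 1/(-3607) = -1/3607 ≈ -0.00027724)
k - q(-55) = -1/3607 - (-55)*(22 - 55) = -1/3607 - (-55)*(-33) = -1/3607 - 1*1815 = -1/3607 - 1815 = -6546706/3607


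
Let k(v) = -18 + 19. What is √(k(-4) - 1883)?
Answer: I*√1882 ≈ 43.382*I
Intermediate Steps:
k(v) = 1
√(k(-4) - 1883) = √(1 - 1883) = √(-1882) = I*√1882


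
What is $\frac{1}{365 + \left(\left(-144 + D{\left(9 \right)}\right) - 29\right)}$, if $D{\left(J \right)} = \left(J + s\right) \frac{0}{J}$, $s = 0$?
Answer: $\frac{1}{192} \approx 0.0052083$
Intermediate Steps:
$D{\left(J \right)} = 0$ ($D{\left(J \right)} = \left(J + 0\right) \frac{0}{J} = J 0 = 0$)
$\frac{1}{365 + \left(\left(-144 + D{\left(9 \right)}\right) - 29\right)} = \frac{1}{365 + \left(\left(-144 + 0\right) - 29\right)} = \frac{1}{365 - 173} = \frac{1}{192}$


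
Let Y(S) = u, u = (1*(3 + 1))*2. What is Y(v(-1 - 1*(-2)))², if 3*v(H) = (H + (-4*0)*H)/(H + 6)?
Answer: 64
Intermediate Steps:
v(H) = H/(3*(6 + H)) (v(H) = ((H + (-4*0)*H)/(H + 6))/3 = ((H + 0*H)/(6 + H))/3 = ((H + 0)/(6 + H))/3 = (H/(6 + H))/3 = H/(3*(6 + H)))
u = 8 (u = (1*4)*2 = 4*2 = 8)
Y(S) = 8
Y(v(-1 - 1*(-2)))² = 8² = 64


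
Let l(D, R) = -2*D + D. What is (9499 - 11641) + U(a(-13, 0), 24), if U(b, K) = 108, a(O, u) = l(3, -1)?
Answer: -2034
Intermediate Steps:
l(D, R) = -D
a(O, u) = -3 (a(O, u) = -1*3 = -3)
(9499 - 11641) + U(a(-13, 0), 24) = (9499 - 11641) + 108 = -2142 + 108 = -2034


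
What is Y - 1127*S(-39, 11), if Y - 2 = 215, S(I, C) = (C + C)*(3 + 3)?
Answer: -148547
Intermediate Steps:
S(I, C) = 12*C (S(I, C) = (2*C)*6 = 12*C)
Y = 217 (Y = 2 + 215 = 217)
Y - 1127*S(-39, 11) = 217 - 13524*11 = 217 - 1127*132 = 217 - 148764 = -148547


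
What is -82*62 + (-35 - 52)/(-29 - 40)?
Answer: -116903/23 ≈ -5082.7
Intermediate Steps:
-82*62 + (-35 - 52)/(-29 - 40) = -5084 - 87/(-69) = -5084 - 87*(-1/69) = -5084 + 29/23 = -116903/23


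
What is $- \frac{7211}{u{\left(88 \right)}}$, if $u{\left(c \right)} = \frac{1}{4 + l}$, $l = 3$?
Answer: $-50477$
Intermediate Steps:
$u{\left(c \right)} = \frac{1}{7}$ ($u{\left(c \right)} = \frac{1}{4 + 3} = \frac{1}{7}$)
$- \frac{7211}{u{\left(88 \right)}} = - 7211 \frac{1}{\frac{1}{7}} = \left(-7211\right) 7 = -50477$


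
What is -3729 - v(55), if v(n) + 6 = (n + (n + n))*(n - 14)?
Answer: -10488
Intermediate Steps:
v(n) = -6 + 3*n*(-14 + n) (v(n) = -6 + (n + (n + n))*(n - 14) = -6 + (n + 2*n)*(-14 + n) = -6 + (3*n)*(-14 + n) = -6 + 3*n*(-14 + n))
-3729 - v(55) = -3729 - (-6 - 42*55 + 3*55²) = -3729 - (-6 - 2310 + 3*3025) = -3729 - (-6 - 2310 + 9075) = -3729 - 1*6759 = -3729 - 6759 = -10488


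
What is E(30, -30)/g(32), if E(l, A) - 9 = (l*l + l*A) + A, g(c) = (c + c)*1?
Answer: -21/64 ≈ -0.32813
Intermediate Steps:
g(c) = 2*c (g(c) = (2*c)*1 = 2*c)
E(l, A) = 9 + A + l² + A*l (E(l, A) = 9 + ((l*l + l*A) + A) = 9 + ((l² + A*l) + A) = 9 + (A + l² + A*l) = 9 + A + l² + A*l)
E(30, -30)/g(32) = (9 - 30 + 30² - 30*30)/((2*32)) = (9 - 30 + 900 - 900)/64 = -21*1/64 = -21/64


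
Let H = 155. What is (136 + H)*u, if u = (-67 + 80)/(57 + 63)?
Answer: 1261/40 ≈ 31.525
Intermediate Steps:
u = 13/120 ≈ 0.10833
(136 + H)*u = (136 + 155)*(13/120) = 291*(13/120) = 1261/40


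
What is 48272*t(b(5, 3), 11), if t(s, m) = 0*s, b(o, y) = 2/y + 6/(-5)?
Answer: 0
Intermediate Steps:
b(o, y) = -6/5 + 2/y (b(o, y) = 2/y + 6*(-⅕) = 2/y - 6/5 = -6/5 + 2/y)
t(s, m) = 0
48272*t(b(5, 3), 11) = 48272*0 = 0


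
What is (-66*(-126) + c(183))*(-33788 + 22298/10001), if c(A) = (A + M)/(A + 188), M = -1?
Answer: -2040188816620/7261 ≈ -2.8098e+8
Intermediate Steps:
c(A) = (-1 + A)/(188 + A) (c(A) = (A - 1)/(A + 188) = (-1 + A)/(188 + A))
(-66*(-126) + c(183))*(-33788 + 22298/10001) = (-66*(-126) + (-1 + 183)/(188 + 183))*(-33788 + 22298/10001) = (8316 + 182/371)*(-33788 + 22298*(1/10001)) = (8316 + (1/371)*182)*(-33788 + 22298/10001) = (8316 + 26/53)*(-337891490/10001) = (440774/53)*(-337891490/10001) = -2040188816620/7261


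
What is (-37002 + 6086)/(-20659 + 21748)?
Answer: -30916/1089 ≈ -28.389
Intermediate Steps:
(-37002 + 6086)/(-20659 + 21748) = -30916/1089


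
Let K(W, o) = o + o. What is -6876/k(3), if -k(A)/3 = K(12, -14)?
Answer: -573/7 ≈ -81.857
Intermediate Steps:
K(W, o) = 2*o
k(A) = 84 (k(A) = -6*(-14) = -3*(-28) = 84)
-6876/k(3) = -6876/84 = -6876*1/84 = -573/7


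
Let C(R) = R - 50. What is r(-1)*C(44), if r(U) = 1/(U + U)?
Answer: 3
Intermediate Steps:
r(U) = 1/(2*U)
C(R) = -50 + R
r(-1)*C(44) = ((1/2)/(-1))*(-50 + 44) = ((1/2)*(-1))*(-6) = -1/2*(-6) = 3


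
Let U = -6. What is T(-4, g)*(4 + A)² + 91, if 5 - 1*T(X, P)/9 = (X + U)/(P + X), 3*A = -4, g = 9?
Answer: 539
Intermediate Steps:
A = -4/3 (A = (⅓)*(-4) = -4/3 ≈ -1.3333)
T(X, P) = 45 - 9*(-6 + X)/(P + X) (T(X, P) = 45 - 9*(X - 6)/(P + X) = 45 - 9*(-6 + X)/(P + X))
T(-4, g)*(4 + A)² + 91 = (9*(6 + 4*(-4) + 5*9)/(9 - 4))*(4 - 4/3)² + 91 = (9*(6 - 16 + 45)/5)*(8/3)² + 91 = (9*(⅕)*35)*(64/9) + 91 = 63*(64/9) + 91 = 448 + 91 = 539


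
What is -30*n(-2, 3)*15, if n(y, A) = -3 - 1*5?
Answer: 3600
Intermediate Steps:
n(y, A) = -8 (n(y, A) = -3 - 5 = -8)
-30*n(-2, 3)*15 = -30*(-8)*15 = 240*15 = 3600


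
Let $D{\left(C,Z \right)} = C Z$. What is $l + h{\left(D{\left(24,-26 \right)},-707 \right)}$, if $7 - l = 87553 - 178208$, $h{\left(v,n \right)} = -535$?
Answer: $90127$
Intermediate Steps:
$l = 90662$ ($l = 7 - \left(87553 - 178208\right) = 7 - -90655 = 7 + 90655 = 90662$)
$l + h{\left(D{\left(24,-26 \right)},-707 \right)} = 90662 - 535 = 90127$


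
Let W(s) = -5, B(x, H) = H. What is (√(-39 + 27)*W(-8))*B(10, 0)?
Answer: 0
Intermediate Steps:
(√(-39 + 27)*W(-8))*B(10, 0) = (√(-39 + 27)*(-5))*0 = (√(-12)*(-5))*0 = ((2*I*√3)*(-5))*0 = -10*I*√3*0 = 0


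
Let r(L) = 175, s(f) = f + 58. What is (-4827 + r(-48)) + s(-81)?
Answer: -4675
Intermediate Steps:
s(f) = 58 + f
(-4827 + r(-48)) + s(-81) = (-4827 + 175) + (58 - 81) = -4652 - 23 = -4675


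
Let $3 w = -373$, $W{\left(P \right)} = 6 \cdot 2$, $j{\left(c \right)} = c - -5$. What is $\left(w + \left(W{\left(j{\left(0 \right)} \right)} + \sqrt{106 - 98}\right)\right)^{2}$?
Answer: $\frac{113641}{9} - \frac{1348 \sqrt{2}}{3} \approx 11991.0$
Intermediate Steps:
$j{\left(c \right)} = 5 + c$ ($j{\left(c \right)} = c + 5 = 5 + c$)
$W{\left(P \right)} = 12$
$w = - \frac{373}{3}$ ($w = \frac{1}{3} \left(-373\right) = - \frac{373}{3} \approx -124.33$)
$\left(w + \left(W{\left(j{\left(0 \right)} \right)} + \sqrt{106 - 98}\right)\right)^{2} = \left(- \frac{373}{3} + \left(12 + \sqrt{106 - 98}\right)\right)^{2} = \left(- \frac{373}{3} + \left(12 + \sqrt{8}\right)\right)^{2} = \left(- \frac{373}{3} + \left(12 + 2 \sqrt{2}\right)\right)^{2} = \left(- \frac{337}{3} + 2 \sqrt{2}\right)^{2}$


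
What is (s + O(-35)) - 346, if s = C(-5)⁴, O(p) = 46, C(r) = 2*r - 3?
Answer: 28261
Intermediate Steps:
C(r) = -3 + 2*r
s = 28561 (s = (-3 + 2*(-5))⁴ = (-3 - 10)⁴ = (-13)⁴ = 28561)
(s + O(-35)) - 346 = (28561 + 46) - 346 = 28607 - 346 = 28261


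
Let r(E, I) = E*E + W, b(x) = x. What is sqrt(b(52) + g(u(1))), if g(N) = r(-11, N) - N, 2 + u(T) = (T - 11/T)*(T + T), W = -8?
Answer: sqrt(187) ≈ 13.675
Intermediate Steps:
u(T) = -2 + 2*T*(T - 11/T) (u(T) = -2 + (T - 11/T)*(T + T) = -2 + (T - 11/T)*(2*T) = -2 + 2*T*(T - 11/T))
r(E, I) = -8 + E**2 (r(E, I) = E*E - 8 = E**2 - 8 = -8 + E**2)
g(N) = 113 - N (g(N) = (-8 + (-11)**2) - N = (-8 + 121) - N = 113 - N)
sqrt(b(52) + g(u(1))) = sqrt(52 + (113 - (-24 + 2*1**2))) = sqrt(52 + (113 - (-24 + 2*1))) = sqrt(52 + (113 - (-24 + 2))) = sqrt(52 + (113 - 1*(-22))) = sqrt(52 + (113 + 22)) = sqrt(52 + 135) = sqrt(187)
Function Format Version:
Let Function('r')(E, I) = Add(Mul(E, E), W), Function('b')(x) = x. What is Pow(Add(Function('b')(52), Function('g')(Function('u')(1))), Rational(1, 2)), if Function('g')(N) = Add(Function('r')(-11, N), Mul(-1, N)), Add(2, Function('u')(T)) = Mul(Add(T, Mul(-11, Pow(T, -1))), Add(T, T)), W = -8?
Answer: Pow(187, Rational(1, 2)) ≈ 13.675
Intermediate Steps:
Function('u')(T) = Add(-2, Mul(2, T, Add(T, Mul(-11, Pow(T, -1))))) (Function('u')(T) = Add(-2, Mul(Add(T, Mul(-11, Pow(T, -1))), Add(T, T))) = Add(-2, Mul(Add(T, Mul(-11, Pow(T, -1))), Mul(2, T))) = Add(-2, Mul(2, T, Add(T, Mul(-11, Pow(T, -1))))))
Function('r')(E, I) = Add(-8, Pow(E, 2)) (Function('r')(E, I) = Add(Mul(E, E), -8) = Add(Pow(E, 2), -8) = Add(-8, Pow(E, 2)))
Function('g')(N) = Add(113, Mul(-1, N)) (Function('g')(N) = Add(Add(-8, Pow(-11, 2)), Mul(-1, N)) = Add(Add(-8, 121), Mul(-1, N)) = Add(113, Mul(-1, N)))
Pow(Add(Function('b')(52), Function('g')(Function('u')(1))), Rational(1, 2)) = Pow(Add(52, Add(113, Mul(-1, Add(-24, Mul(2, Pow(1, 2)))))), Rational(1, 2)) = Pow(Add(52, Add(113, Mul(-1, Add(-24, Mul(2, 1))))), Rational(1, 2)) = Pow(Add(52, Add(113, Mul(-1, Add(-24, 2)))), Rational(1, 2)) = Pow(Add(52, Add(113, Mul(-1, -22))), Rational(1, 2)) = Pow(Add(52, Add(113, 22)), Rational(1, 2)) = Pow(Add(52, 135), Rational(1, 2)) = Pow(187, Rational(1, 2))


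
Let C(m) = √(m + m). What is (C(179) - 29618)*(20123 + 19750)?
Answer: -1180958514 + 39873*√358 ≈ -1.1802e+9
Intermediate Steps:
C(m) = √2*√m (C(m) = √(2*m) = √2*√m)
(C(179) - 29618)*(20123 + 19750) = (√2*√179 - 29618)*(20123 + 19750) = (√358 - 29618)*39873 = (-29618 + √358)*39873 = -1180958514 + 39873*√358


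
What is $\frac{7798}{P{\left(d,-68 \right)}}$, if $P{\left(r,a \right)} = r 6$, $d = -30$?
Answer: $- \frac{3899}{90} \approx -43.322$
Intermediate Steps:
$P{\left(r,a \right)} = 6 r$
$\frac{7798}{P{\left(d,-68 \right)}} = \frac{7798}{6 \left(-30\right)} = \frac{7798}{-180} = 7798 \left(- \frac{1}{180}\right) = - \frac{3899}{90}$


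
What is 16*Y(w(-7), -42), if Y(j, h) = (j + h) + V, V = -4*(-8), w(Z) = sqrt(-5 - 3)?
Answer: -160 + 32*I*sqrt(2) ≈ -160.0 + 45.255*I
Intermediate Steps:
w(Z) = 2*I*sqrt(2) (w(Z) = sqrt(-8) = 2*I*sqrt(2))
V = 32
Y(j, h) = 32 + h + j (Y(j, h) = (j + h) + 32 = (h + j) + 32 = 32 + h + j)
16*Y(w(-7), -42) = 16*(32 - 42 + 2*I*sqrt(2)) = 16*(-10 + 2*I*sqrt(2)) = -160 + 32*I*sqrt(2)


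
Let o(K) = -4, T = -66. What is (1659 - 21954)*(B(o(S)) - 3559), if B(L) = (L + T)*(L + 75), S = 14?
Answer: 173096055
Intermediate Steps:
B(L) = (-66 + L)*(75 + L) (B(L) = (L - 66)*(L + 75) = (-66 + L)*(75 + L))
(1659 - 21954)*(B(o(S)) - 3559) = (1659 - 21954)*((-4950 + (-4)² + 9*(-4)) - 3559) = -20295*((-4950 + 16 - 36) - 3559) = -20295*(-4970 - 3559) = -20295*(-8529) = 173096055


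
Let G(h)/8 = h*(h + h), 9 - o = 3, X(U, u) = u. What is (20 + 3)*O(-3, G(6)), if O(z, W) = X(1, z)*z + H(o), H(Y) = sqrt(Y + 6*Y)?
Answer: 207 + 23*sqrt(42) ≈ 356.06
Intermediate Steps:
o = 6 (o = 9 - 1*3 = 9 - 3 = 6)
H(Y) = sqrt(7)*sqrt(Y) (H(Y) = sqrt(7*Y) = sqrt(7)*sqrt(Y))
G(h) = 16*h**2 (G(h) = 8*(h*(h + h)) = 8*(h*(2*h)) = 8*(2*h**2) = 16*h**2)
O(z, W) = sqrt(42) + z**2 (O(z, W) = z*z + sqrt(7)*sqrt(6) = z**2 + sqrt(42) = sqrt(42) + z**2)
(20 + 3)*O(-3, G(6)) = (20 + 3)*(sqrt(42) + (-3)**2) = 23*(sqrt(42) + 9) = 23*(9 + sqrt(42)) = 207 + 23*sqrt(42)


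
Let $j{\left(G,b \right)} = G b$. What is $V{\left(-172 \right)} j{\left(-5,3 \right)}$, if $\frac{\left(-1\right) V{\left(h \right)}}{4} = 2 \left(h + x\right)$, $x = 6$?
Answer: $-19920$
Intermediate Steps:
$V{\left(h \right)} = -48 - 8 h$ ($V{\left(h \right)} = - 4 \cdot 2 \left(h + 6\right) = - 4 \cdot 2 \left(6 + h\right) = - 4 \left(12 + 2 h\right) = -48 - 8 h$)
$V{\left(-172 \right)} j{\left(-5,3 \right)} = \left(-48 - -1376\right) \left(\left(-5\right) 3\right) = \left(-48 + 1376\right) \left(-15\right) = 1328 \left(-15\right) = -19920$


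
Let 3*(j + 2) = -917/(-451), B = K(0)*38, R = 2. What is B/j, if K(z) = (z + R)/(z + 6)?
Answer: -17138/1789 ≈ -9.5797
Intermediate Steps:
K(z) = (2 + z)/(6 + z) (K(z) = (z + 2)/(z + 6) = (2 + z)/(6 + z))
B = 38/3 (B = ((2 + 0)/(6 + 0))*38 = (2/6)*38 = ((⅙)*2)*38 = (⅓)*38 = 38/3 ≈ 12.667)
j = -1789/1353 (j = -2 + (-917/(-451))/3 = -2 + (-917*(-1/451))/3 = -2 + (⅓)*(917/451) = -2 + 917/1353 = -1789/1353 ≈ -1.3222)
B/j = 38/(3*(-1789/1353)) = (38/3)*(-1353/1789) = -17138/1789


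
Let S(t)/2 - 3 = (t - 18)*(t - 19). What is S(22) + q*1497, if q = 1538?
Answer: 2302416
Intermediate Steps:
S(t) = 6 + 2*(-19 + t)*(-18 + t) (S(t) = 6 + 2*((t - 18)*(t - 19)) = 6 + 2*((-18 + t)*(-19 + t)) = 6 + 2*((-19 + t)*(-18 + t)) = 6 + 2*(-19 + t)*(-18 + t))
S(22) + q*1497 = (690 - 74*22 + 2*22²) + 1538*1497 = (690 - 1628 + 2*484) + 2302386 = (690 - 1628 + 968) + 2302386 = 30 + 2302386 = 2302416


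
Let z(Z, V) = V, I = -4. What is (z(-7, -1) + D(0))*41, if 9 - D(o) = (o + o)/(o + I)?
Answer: 328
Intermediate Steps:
D(o) = 9 - 2*o/(-4 + o) (D(o) = 9 - (o + o)/(o - 4) = 9 - 2*o/(-4 + o))
(z(-7, -1) + D(0))*41 = (-1 + (-36 + 7*0)/(-4 + 0))*41 = (-1 + (-36 + 0)/(-4))*41 = (-1 - ¼*(-36))*41 = (-1 + 9)*41 = 8*41 = 328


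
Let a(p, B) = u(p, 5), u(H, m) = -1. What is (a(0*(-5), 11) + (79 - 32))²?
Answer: 2116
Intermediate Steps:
a(p, B) = -1
(a(0*(-5), 11) + (79 - 32))² = (-1 + (79 - 32))² = (-1 + 47)² = 46² = 2116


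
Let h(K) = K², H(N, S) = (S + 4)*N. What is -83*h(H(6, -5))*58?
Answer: -173304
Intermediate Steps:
H(N, S) = N*(4 + S) (H(N, S) = (4 + S)*N = N*(4 + S))
-83*h(H(6, -5))*58 = -83*36*(4 - 5)²*58 = -83*(6*(-1))²*58 = -83*(-6)²*58 = -83*36*58 = -2988*58 = -173304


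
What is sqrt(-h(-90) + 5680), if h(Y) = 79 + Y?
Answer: sqrt(5691) ≈ 75.439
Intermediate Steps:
sqrt(-h(-90) + 5680) = sqrt(-(79 - 90) + 5680) = sqrt(-1*(-11) + 5680) = sqrt(11 + 5680) = sqrt(5691)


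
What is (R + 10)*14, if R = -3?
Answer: 98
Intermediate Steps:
(R + 10)*14 = (-3 + 10)*14 = 7*14 = 98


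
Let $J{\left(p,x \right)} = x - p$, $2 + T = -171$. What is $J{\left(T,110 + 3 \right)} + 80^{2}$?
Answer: $6686$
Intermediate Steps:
$T = -173$ ($T = -2 - 171 = -173$)
$J{\left(T,110 + 3 \right)} + 80^{2} = \left(\left(110 + 3\right) - -173\right) + 80^{2} = \left(113 + 173\right) + 6400 = 286 + 6400 = 6686$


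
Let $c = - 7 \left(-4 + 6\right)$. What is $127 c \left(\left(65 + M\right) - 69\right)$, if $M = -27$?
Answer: $55118$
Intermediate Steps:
$c = -14$ ($c = \left(-7\right) 2 = -14$)
$127 c \left(\left(65 + M\right) - 69\right) = 127 \left(-14\right) \left(\left(65 - 27\right) - 69\right) = - 1778 \left(38 - 69\right) = \left(-1778\right) \left(-31\right) = 55118$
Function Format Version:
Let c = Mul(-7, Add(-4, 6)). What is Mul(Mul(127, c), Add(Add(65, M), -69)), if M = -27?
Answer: 55118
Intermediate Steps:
c = -14 (c = Mul(-7, 2) = -14)
Mul(Mul(127, c), Add(Add(65, M), -69)) = Mul(Mul(127, -14), Add(Add(65, -27), -69)) = Mul(-1778, Add(38, -69)) = Mul(-1778, -31) = 55118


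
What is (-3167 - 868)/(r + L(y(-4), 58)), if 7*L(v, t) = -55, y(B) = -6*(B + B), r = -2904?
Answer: 28245/20383 ≈ 1.3857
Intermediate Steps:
y(B) = -12*B
L(v, t) = -55/7 (L(v, t) = (⅐)*(-55) = -55/7)
(-3167 - 868)/(r + L(y(-4), 58)) = (-3167 - 868)/(-2904 - 55/7) = -4035/(-20383/7) = -4035*(-7/20383) = 28245/20383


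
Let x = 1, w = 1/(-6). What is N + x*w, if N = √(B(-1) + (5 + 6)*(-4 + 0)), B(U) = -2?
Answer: -⅙ + I*√46 ≈ -0.16667 + 6.7823*I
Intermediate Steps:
w = -⅙ ≈ -0.16667
N = I*√46 (N = √(-2 + (5 + 6)*(-4 + 0)) = √(-2 + 11*(-4)) = √(-2 - 44) = √(-46) = I*√46 ≈ 6.7823*I)
N + x*w = I*√46 + 1*(-⅙) = I*√46 - ⅙ = -⅙ + I*√46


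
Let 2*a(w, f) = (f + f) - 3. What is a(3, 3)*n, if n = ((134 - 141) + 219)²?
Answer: 67416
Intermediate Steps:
a(w, f) = -3/2 + f (a(w, f) = ((f + f) - 3)/2 = (2*f - 3)/2 = (-3 + 2*f)/2 = -3/2 + f)
n = 44944 (n = (-7 + 219)² = 212² = 44944)
a(3, 3)*n = (-3/2 + 3)*44944 = (3/2)*44944 = 67416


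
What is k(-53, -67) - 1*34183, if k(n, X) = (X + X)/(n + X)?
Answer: -2050913/60 ≈ -34182.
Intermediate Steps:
k(n, X) = 2*X/(X + n) (k(n, X) = (2*X)/(X + n) = 2*X/(X + n))
k(-53, -67) - 1*34183 = 2*(-67)/(-67 - 53) - 1*34183 = 2*(-67)/(-120) - 34183 = 2*(-67)*(-1/120) - 34183 = 67/60 - 34183 = -2050913/60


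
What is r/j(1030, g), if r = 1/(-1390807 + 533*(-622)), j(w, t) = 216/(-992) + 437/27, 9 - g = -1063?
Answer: -1116/30691399949 ≈ -3.6362e-8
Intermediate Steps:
g = 1072 (g = 9 - 1*(-1063) = 9 + 1063 = 1072)
j(w, t) = 53459/3348 (j(w, t) = 216*(-1/992) + 437*(1/27) = -27/124 + 437/27 = 53459/3348)
r = -1/1722333 (r = 1/(-1390807 - 331526) = 1/(-1722333) = -1/1722333 ≈ -5.8061e-7)
r/j(1030, g) = -1/(1722333*53459/3348) = -1/1722333*3348/53459 = -1116/30691399949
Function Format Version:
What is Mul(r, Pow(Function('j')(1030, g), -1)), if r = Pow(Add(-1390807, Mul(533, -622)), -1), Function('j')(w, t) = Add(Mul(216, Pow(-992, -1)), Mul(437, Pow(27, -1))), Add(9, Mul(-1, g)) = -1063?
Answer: Rational(-1116, 30691399949) ≈ -3.6362e-8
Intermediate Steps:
g = 1072 (g = Add(9, Mul(-1, -1063)) = Add(9, 1063) = 1072)
Function('j')(w, t) = Rational(53459, 3348) (Function('j')(w, t) = Add(Mul(216, Rational(-1, 992)), Mul(437, Rational(1, 27))) = Add(Rational(-27, 124), Rational(437, 27)) = Rational(53459, 3348))
r = Rational(-1, 1722333) (r = Pow(Add(-1390807, -331526), -1) = Pow(-1722333, -1) = Rational(-1, 1722333) ≈ -5.8061e-7)
Mul(r, Pow(Function('j')(1030, g), -1)) = Mul(Rational(-1, 1722333), Pow(Rational(53459, 3348), -1)) = Mul(Rational(-1, 1722333), Rational(3348, 53459)) = Rational(-1116, 30691399949)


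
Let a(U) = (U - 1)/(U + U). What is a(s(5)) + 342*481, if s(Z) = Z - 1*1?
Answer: 1316019/8 ≈ 1.6450e+5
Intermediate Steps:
s(Z) = -1 + Z (s(Z) = Z - 1 = -1 + Z)
a(U) = (-1 + U)/(2*U) (a(U) = (-1 + U)/((2*U)) = (-1 + U)*(1/(2*U)) = (-1 + U)/(2*U))
a(s(5)) + 342*481 = (-1 + (-1 + 5))/(2*(-1 + 5)) + 342*481 = (1/2)*(-1 + 4)/4 + 164502 = (1/2)*(1/4)*3 + 164502 = 3/8 + 164502 = 1316019/8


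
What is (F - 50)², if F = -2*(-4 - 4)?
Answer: 1156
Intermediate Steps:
F = 16 (F = -2*(-8) = 16)
(F - 50)² = (16 - 50)² = (-34)² = 1156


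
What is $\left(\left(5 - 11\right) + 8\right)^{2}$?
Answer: $4$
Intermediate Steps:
$\left(\left(5 - 11\right) + 8\right)^{2} = \left(-6 + 8\right)^{2} = 2^{2} = 4$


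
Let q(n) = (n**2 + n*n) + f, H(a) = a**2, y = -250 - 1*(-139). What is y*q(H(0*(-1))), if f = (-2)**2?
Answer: -444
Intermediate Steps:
f = 4
y = -111 (y = -250 + 139 = -111)
q(n) = 4 + 2*n**2 (q(n) = (n**2 + n*n) + 4 = (n**2 + n**2) + 4 = 2*n**2 + 4 = 4 + 2*n**2)
y*q(H(0*(-1))) = -111*(4 + 2*((0*(-1))**2)**2) = -111*(4 + 2*(0**2)**2) = -111*(4 + 2*0**2) = -111*(4 + 2*0) = -111*(4 + 0) = -111*4 = -444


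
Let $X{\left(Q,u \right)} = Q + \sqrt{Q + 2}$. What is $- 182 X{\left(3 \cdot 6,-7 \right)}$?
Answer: $-3276 - 364 \sqrt{5} \approx -4089.9$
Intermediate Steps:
$X{\left(Q,u \right)} = Q + \sqrt{2 + Q}$
$- 182 X{\left(3 \cdot 6,-7 \right)} = - 182 \left(3 \cdot 6 + \sqrt{2 + 3 \cdot 6}\right) = - 182 \left(18 + \sqrt{2 + 18}\right) = - 182 \left(18 + \sqrt{20}\right) = - 182 \left(18 + 2 \sqrt{5}\right) = -3276 - 364 \sqrt{5}$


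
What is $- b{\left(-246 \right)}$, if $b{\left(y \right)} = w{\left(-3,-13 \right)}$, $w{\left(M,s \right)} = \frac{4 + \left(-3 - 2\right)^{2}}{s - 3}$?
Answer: $\frac{29}{16} \approx 1.8125$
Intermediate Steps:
$w{\left(M,s \right)} = \frac{29}{-3 + s}$ ($w{\left(M,s \right)} = \frac{4 + \left(-5\right)^{2}}{-3 + s} = \frac{4 + 25}{-3 + s} = \frac{29}{-3 + s}$)
$b{\left(y \right)} = - \frac{29}{16}$ ($b{\left(y \right)} = \frac{29}{-3 - 13} = \frac{29}{-16} = 29 \left(- \frac{1}{16}\right) = - \frac{29}{16}$)
$- b{\left(-246 \right)} = \left(-1\right) \left(- \frac{29}{16}\right) = \frac{29}{16}$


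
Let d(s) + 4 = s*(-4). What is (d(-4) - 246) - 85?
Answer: -319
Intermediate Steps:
d(s) = -4 - 4*s (d(s) = -4 + s*(-4) = -4 - 4*s)
(d(-4) - 246) - 85 = ((-4 - 4*(-4)) - 246) - 85 = ((-4 + 16) - 246) - 85 = (12 - 246) - 85 = -234 - 85 = -319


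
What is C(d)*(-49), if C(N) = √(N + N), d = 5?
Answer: -49*√10 ≈ -154.95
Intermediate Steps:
C(N) = √2*√N (C(N) = √(2*N) = √2*√N)
C(d)*(-49) = (√2*√5)*(-49) = √10*(-49) = -49*√10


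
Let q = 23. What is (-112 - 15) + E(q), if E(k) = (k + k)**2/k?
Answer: -35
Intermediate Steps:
E(k) = 4*k (E(k) = (2*k)**2/k = (4*k**2)/k = 4*k)
(-112 - 15) + E(q) = (-112 - 15) + 4*23 = -127 + 92 = -35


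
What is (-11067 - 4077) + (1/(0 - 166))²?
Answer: -417308063/27556 ≈ -15144.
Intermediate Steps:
(-11067 - 4077) + (1/(0 - 166))² = -15144 + (1/(-166))² = -15144 + (-1/166)² = -15144 + 1/27556 = -417308063/27556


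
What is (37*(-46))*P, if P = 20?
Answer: -34040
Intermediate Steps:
(37*(-46))*P = (37*(-46))*20 = -1702*20 = -34040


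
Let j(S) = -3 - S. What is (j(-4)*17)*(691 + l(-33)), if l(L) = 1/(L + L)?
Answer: 775285/66 ≈ 11747.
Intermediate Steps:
l(L) = 1/(2*L)
(j(-4)*17)*(691 + l(-33)) = ((-3 - 1*(-4))*17)*(691 + (½)/(-33)) = ((-3 + 4)*17)*(691 + (½)*(-1/33)) = (1*17)*(691 - 1/66) = 17*(45605/66) = 775285/66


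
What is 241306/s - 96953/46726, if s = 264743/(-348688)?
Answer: -3931574975655407/12370381418 ≈ -3.1782e+5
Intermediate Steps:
s = -264743/348688 (s = 264743*(-1/348688) = -264743/348688 ≈ -0.75925)
241306/s - 96953/46726 = 241306/(-264743/348688) - 96953/46726 = 241306*(-348688/264743) - 96953*1/46726 = -84140506528/264743 - 96953/46726 = -3931574975655407/12370381418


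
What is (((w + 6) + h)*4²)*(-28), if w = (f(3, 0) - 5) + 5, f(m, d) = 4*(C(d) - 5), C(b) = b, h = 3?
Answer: 4928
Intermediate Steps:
f(m, d) = -20 + 4*d (f(m, d) = 4*(d - 5) = 4*(-5 + d) = -20 + 4*d)
w = -20 (w = ((-20 + 4*0) - 5) + 5 = ((-20 + 0) - 5) + 5 = (-20 - 5) + 5 = -25 + 5 = -20)
(((w + 6) + h)*4²)*(-28) = (((-20 + 6) + 3)*4²)*(-28) = ((-14 + 3)*16)*(-28) = -11*16*(-28) = -176*(-28) = 4928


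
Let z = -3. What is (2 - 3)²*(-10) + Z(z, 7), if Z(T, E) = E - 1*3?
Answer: -6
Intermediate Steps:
Z(T, E) = -3 + E (Z(T, E) = E - 3 = -3 + E)
(2 - 3)²*(-10) + Z(z, 7) = (2 - 3)²*(-10) + (-3 + 7) = (-1)²*(-10) + 4 = 1*(-10) + 4 = -10 + 4 = -6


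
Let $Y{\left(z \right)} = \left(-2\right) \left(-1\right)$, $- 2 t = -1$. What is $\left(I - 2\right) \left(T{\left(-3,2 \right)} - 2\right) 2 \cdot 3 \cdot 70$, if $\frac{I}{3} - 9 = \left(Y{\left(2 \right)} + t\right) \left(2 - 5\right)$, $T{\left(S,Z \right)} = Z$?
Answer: $0$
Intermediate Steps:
$t = \frac{1}{2}$ ($t = \left(- \frac{1}{2}\right) \left(-1\right) = \frac{1}{2} \approx 0.5$)
$Y{\left(z \right)} = 2$
$I = \frac{9}{2}$ ($I = 27 + 3 \left(2 + \frac{1}{2}\right) \left(2 - 5\right) = 27 + 3 \cdot \frac{5}{2} \left(-3\right) = 27 + 3 \left(- \frac{15}{2}\right) = 27 - \frac{45}{2} = \frac{9}{2} \approx 4.5$)
$\left(I - 2\right) \left(T{\left(-3,2 \right)} - 2\right) 2 \cdot 3 \cdot 70 = \left(\frac{9}{2} - 2\right) \left(2 - 2\right) 2 \cdot 3 \cdot 70 = \frac{5}{2} \cdot 0 \cdot 2 \cdot 3 \cdot 70 = 0 \cdot 2 \cdot 3 \cdot 70 = 0 \cdot 3 \cdot 70 = 0 \cdot 70 = 0$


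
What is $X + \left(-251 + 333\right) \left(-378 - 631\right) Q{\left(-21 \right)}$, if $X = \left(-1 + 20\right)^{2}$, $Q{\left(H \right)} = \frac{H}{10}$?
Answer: $\frac{870554}{5} \approx 1.7411 \cdot 10^{5}$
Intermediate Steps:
$Q{\left(H \right)} = \frac{H}{10}$ ($Q{\left(H \right)} = H \frac{1}{10} = \frac{H}{10}$)
$X = 361$ ($X = 19^{2} = 361$)
$X + \left(-251 + 333\right) \left(-378 - 631\right) Q{\left(-21 \right)} = 361 + \left(-251 + 333\right) \left(-378 - 631\right) \frac{1}{10} \left(-21\right) = 361 + 82 \left(-1009\right) \left(- \frac{21}{10}\right) = 361 - - \frac{868749}{5} = 361 + \frac{868749}{5} = \frac{870554}{5}$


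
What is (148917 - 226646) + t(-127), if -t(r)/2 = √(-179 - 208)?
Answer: -77729 - 6*I*√43 ≈ -77729.0 - 39.345*I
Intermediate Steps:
t(r) = -6*I*√43 (t(r) = -2*√(-179 - 208) = -6*I*√43)
(148917 - 226646) + t(-127) = (148917 - 226646) - 6*I*√43 = -77729 - 6*I*√43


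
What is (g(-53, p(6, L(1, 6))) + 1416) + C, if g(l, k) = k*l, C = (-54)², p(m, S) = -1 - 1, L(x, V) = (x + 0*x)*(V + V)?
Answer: 4438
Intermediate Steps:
L(x, V) = 2*V*x (L(x, V) = (x + 0)*(2*V) = x*(2*V) = 2*V*x)
p(m, S) = -2
C = 2916
(g(-53, p(6, L(1, 6))) + 1416) + C = (-2*(-53) + 1416) + 2916 = (106 + 1416) + 2916 = 1522 + 2916 = 4438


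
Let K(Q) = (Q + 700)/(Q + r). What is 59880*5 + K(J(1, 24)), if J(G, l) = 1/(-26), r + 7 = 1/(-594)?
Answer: 16271176497/54364 ≈ 2.9930e+5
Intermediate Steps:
r = -4159/594 (r = -7 + 1/(-594) = -7 - 1/594 = -4159/594 ≈ -7.0017)
J(G, l) = -1/26
K(Q) = (700 + Q)/(-4159/594 + Q) (K(Q) = (Q + 700)/(Q - 4159/594) = (700 + Q)/(-4159/594 + Q))
59880*5 + K(J(1, 24)) = 59880*5 + 594*(700 - 1/26)/(-4159 + 594*(-1/26)) = 299400 + 594*(18199/26)/(-4159 - 297/13) = 299400 + 594*(18199/26)/(-54364/13) = 299400 + 594*(-13/54364)*(18199/26) = 299400 - 5405103/54364 = 16271176497/54364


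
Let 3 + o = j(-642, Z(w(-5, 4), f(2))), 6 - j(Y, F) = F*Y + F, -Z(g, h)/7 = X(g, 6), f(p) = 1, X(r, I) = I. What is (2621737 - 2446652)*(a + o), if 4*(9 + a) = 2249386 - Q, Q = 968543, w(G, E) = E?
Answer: 205397641135/4 ≈ 5.1349e+10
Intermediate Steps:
Z(g, h) = -42 (Z(g, h) = -7*6 = -42)
a = 1280807/4 (a = -9 + (2249386 - 1*968543)/4 = -9 + (2249386 - 968543)/4 = -9 + (¼)*1280843 = -9 + 1280843/4 = 1280807/4 ≈ 3.2020e+5)
j(Y, F) = 6 - F - F*Y (j(Y, F) = 6 - (F*Y + F) = 6 - (F + F*Y) = 6 + (-F - F*Y) = 6 - F - F*Y)
o = -26919 (o = -3 + (6 - 1*(-42) - 1*(-42)*(-642)) = -3 + (6 + 42 - 26964) = -3 - 26916 = -26919)
(2621737 - 2446652)*(a + o) = (2621737 - 2446652)*(1280807/4 - 26919) = 175085*(1173131/4) = 205397641135/4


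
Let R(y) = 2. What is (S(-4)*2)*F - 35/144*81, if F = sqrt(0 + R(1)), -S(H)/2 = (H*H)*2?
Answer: -315/16 - 128*sqrt(2) ≈ -200.71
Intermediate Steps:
S(H) = -4*H**2 (S(H) = -2*H*H*2 = -2*H**2*2 = -4*H**2)
F = sqrt(2) (F = sqrt(0 + 2) = sqrt(2) ≈ 1.4142)
(S(-4)*2)*F - 35/144*81 = (-4*(-4)**2*2)*sqrt(2) - 35/144*81 = (-4*16*2)*sqrt(2) - 35*1/144*81 = (-64*2)*sqrt(2) - 35/144*81 = -128*sqrt(2) - 315/16 = -315/16 - 128*sqrt(2)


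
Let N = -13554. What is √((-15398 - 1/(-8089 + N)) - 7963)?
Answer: I*√10942746726446/21643 ≈ 152.84*I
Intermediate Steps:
√((-15398 - 1/(-8089 + N)) - 7963) = √((-15398 - 1/(-8089 - 13554)) - 7963) = √((-15398 - 1/(-21643)) - 7963) = √((-15398 - 1*(-1/21643)) - 7963) = √((-15398 + 1/21643) - 7963) = √(-333258913/21643 - 7963) = √(-505602122/21643) = I*√10942746726446/21643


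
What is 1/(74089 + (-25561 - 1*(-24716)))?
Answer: 1/73244 ≈ 1.3653e-5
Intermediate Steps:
1/(74089 + (-25561 - 1*(-24716))) = 1/(74089 + (-25561 + 24716)) = 1/(74089 - 845) = 1/73244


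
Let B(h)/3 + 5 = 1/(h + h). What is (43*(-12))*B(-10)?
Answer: 39087/5 ≈ 7817.4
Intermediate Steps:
B(h) = -15 + 3/(2*h) (B(h) = -15 + 3/(h + h) = -15 + 3/((2*h)) = -15 + 3*(1/(2*h)) = -15 + 3/(2*h))
(43*(-12))*B(-10) = (43*(-12))*(-15 + (3/2)/(-10)) = -516*(-15 + (3/2)*(-⅒)) = -516*(-15 - 3/20) = -516*(-303/20) = 39087/5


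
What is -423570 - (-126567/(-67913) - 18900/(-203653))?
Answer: -5858290808379681/13830686189 ≈ -4.2357e+5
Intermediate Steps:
-423570 - (-126567/(-67913) - 18900/(-203653)) = -423570 - (-126567*(-1/67913) - 18900*(-1/203653)) = -423570 - (126567/67913 + 18900/203653) = -423570 - 1*27059304951/13830686189 = -423570 - 27059304951/13830686189 = -5858290808379681/13830686189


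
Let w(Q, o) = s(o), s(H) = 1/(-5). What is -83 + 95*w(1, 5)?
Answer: -102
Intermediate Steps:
s(H) = -1/5
w(Q, o) = -1/5
-83 + 95*w(1, 5) = -83 + 95*(-1/5) = -83 - 19 = -102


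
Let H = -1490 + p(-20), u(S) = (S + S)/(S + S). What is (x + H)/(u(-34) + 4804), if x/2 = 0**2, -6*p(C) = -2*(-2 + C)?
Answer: -4492/14415 ≈ -0.31162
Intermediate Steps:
p(C) = -2/3 + C/3 (p(C) = -(-1)*(-2 + C)/3 = -(4 - 2*C)/6 = -2/3 + C/3)
u(S) = 1 (u(S) = (2*S)/((2*S)) = (2*S)*(1/(2*S)) = 1)
H = -4492/3 (H = -1490 + (-2/3 + (1/3)*(-20)) = -1490 + (-2/3 - 20/3) = -1490 - 22/3 = -4492/3 ≈ -1497.3)
x = 0 (x = 2*0**2 = 2*0 = 0)
(x + H)/(u(-34) + 4804) = (0 - 4492/3)/(1 + 4804) = -4492/3/4805 = -4492/3*1/4805 = -4492/14415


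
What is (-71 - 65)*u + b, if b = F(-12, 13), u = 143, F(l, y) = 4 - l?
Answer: -19432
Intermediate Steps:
b = 16 (b = 4 - 1*(-12) = 4 + 12 = 16)
(-71 - 65)*u + b = (-71 - 65)*143 + 16 = -136*143 + 16 = -19448 + 16 = -19432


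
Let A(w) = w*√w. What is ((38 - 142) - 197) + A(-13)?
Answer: -301 - 13*I*√13 ≈ -301.0 - 46.872*I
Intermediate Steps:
A(w) = w^(3/2)
((38 - 142) - 197) + A(-13) = ((38 - 142) - 197) + (-13)^(3/2) = (-104 - 197) - 13*I*√13 = -301 - 13*I*√13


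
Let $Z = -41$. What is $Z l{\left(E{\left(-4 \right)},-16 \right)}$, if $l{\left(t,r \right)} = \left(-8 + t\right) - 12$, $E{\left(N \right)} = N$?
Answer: $984$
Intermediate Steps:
$l{\left(t,r \right)} = -20 + t$
$Z l{\left(E{\left(-4 \right)},-16 \right)} = - 41 \left(-20 - 4\right) = \left(-41\right) \left(-24\right) = 984$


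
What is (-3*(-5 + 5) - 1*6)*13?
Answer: -78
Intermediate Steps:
(-3*(-5 + 5) - 1*6)*13 = (-3*0 - 6)*13 = (0 - 6)*13 = -6*13 = -78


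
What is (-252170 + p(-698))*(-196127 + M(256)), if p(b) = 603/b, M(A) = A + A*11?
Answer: 33980626598465/698 ≈ 4.8683e+10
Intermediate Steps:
M(A) = 12*A (M(A) = A + 11*A = 12*A)
(-252170 + p(-698))*(-196127 + M(256)) = (-252170 + 603/(-698))*(-196127 + 12*256) = (-252170 + 603*(-1/698))*(-196127 + 3072) = (-252170 - 603/698)*(-193055) = -176015263/698*(-193055) = 33980626598465/698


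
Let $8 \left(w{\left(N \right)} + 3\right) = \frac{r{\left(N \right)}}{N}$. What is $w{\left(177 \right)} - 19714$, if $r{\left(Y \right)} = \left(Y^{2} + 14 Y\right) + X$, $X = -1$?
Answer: $- \frac{13942733}{708} \approx -19693.0$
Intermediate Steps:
$r{\left(Y \right)} = -1 + Y^{2} + 14 Y$ ($r{\left(Y \right)} = \left(Y^{2} + 14 Y\right) - 1 = -1 + Y^{2} + 14 Y$)
$w{\left(N \right)} = -3 + \frac{-1 + N^{2} + 14 N}{8 N}$ ($w{\left(N \right)} = -3 + \frac{\left(-1 + N^{2} + 14 N\right) \frac{1}{N}}{8} = -3 + \frac{\frac{1}{N} \left(-1 + N^{2} + 14 N\right)}{8} = -3 + \frac{-1 + N^{2} + 14 N}{8 N}$)
$w{\left(177 \right)} - 19714 = \frac{-1 + 177^{2} - 1770}{8 \cdot 177} - 19714 = \frac{1}{8} \cdot \frac{1}{177} \left(-1 + 31329 - 1770\right) - 19714 = \frac{1}{8} \cdot \frac{1}{177} \cdot 29558 - 19714 = \frac{14779}{708} - 19714 = - \frac{13942733}{708}$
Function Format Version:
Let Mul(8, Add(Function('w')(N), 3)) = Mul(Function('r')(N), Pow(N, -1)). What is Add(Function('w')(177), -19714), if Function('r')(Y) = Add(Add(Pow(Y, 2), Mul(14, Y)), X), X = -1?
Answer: Rational(-13942733, 708) ≈ -19693.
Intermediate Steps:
Function('r')(Y) = Add(-1, Pow(Y, 2), Mul(14, Y)) (Function('r')(Y) = Add(Add(Pow(Y, 2), Mul(14, Y)), -1) = Add(-1, Pow(Y, 2), Mul(14, Y)))
Function('w')(N) = Add(-3, Mul(Rational(1, 8), Pow(N, -1), Add(-1, Pow(N, 2), Mul(14, N)))) (Function('w')(N) = Add(-3, Mul(Rational(1, 8), Mul(Add(-1, Pow(N, 2), Mul(14, N)), Pow(N, -1)))) = Add(-3, Mul(Rational(1, 8), Mul(Pow(N, -1), Add(-1, Pow(N, 2), Mul(14, N))))) = Add(-3, Mul(Rational(1, 8), Pow(N, -1), Add(-1, Pow(N, 2), Mul(14, N)))))
Add(Function('w')(177), -19714) = Add(Mul(Rational(1, 8), Pow(177, -1), Add(-1, Pow(177, 2), Mul(-10, 177))), -19714) = Add(Mul(Rational(1, 8), Rational(1, 177), Add(-1, 31329, -1770)), -19714) = Add(Mul(Rational(1, 8), Rational(1, 177), 29558), -19714) = Add(Rational(14779, 708), -19714) = Rational(-13942733, 708)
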